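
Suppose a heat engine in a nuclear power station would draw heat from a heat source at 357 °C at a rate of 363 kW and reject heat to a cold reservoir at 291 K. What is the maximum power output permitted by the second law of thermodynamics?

T_H = 357 °C → 357 + 273.15 = 630.15 K.
No engine can exceed the Carnot limit: η_max = 1 − T_C/T_H = 1 − 291.00/630.15 = 0.5382.
W_max = η_max · Q_H = 0.5382 × 363 = 195 kW.

Ẇ_max ≈ 195 kW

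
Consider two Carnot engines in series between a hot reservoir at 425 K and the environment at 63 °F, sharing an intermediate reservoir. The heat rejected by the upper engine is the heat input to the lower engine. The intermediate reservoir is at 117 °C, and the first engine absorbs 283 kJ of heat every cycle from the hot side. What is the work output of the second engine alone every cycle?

T_C = 63 °F → (63 − 32) × 5/9 = 17.22 °C = 290.37 K.
T_m = 117 °C → 117 + 273.15 = 390.15 K.
Heat entering the second stage: Q_m = Q_H·(T_m/T_H) = 283 × 390.15/425.00 = 260 kJ.
Second-stage efficiency η₂ = 1 − T_C/T_m = 1 − 290.37/390.15 = 0.2557, so W₂ = η₂·Q_m = 66.4 kJ.

W₂ ≈ 66.4 kJ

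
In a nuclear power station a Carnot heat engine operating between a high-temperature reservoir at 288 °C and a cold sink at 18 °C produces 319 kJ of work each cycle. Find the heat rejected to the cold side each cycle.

Q_C ≈ 344.0 kJ

T_H = 288 °C → 288 + 273.15 = 561.15 K.
T_C = 18 °C → 18 + 273.15 = 291.15 K.
Carnot efficiency: η = 1 − T_C/T_H = 1 − 291.15/561.15 = 0.4812.
Since Q_C/Q_H = T_C/T_H and Q_H = W/η, Q_C = W·T_C/(T_H − T_C) = 319 × 291.15/270.00 = 344.0 kJ.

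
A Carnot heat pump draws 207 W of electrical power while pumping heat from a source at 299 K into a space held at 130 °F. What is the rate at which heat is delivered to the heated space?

Q̇_H ≈ 2370 W

T_H = 130 °F → (130 − 32) × 5/9 = 54.44 °C = 327.59 K.
COP_HP = T_H/(T_H − T_C) = 327.59/28.59 = 11.4566.
Q_H = COP_HP · W = 11.4566 × 207 = 2370 W.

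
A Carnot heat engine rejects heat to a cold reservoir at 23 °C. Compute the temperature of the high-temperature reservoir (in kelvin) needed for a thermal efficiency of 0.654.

T_C = 23 °C → 23 + 273.15 = 296.15 K.
From η = 1 − T_C/T_H, solving for T_H gives T_H = T_C/(1 − η) = 296.15/(1 − 0.654) = 855.9 K.

T_H ≈ 855.9 K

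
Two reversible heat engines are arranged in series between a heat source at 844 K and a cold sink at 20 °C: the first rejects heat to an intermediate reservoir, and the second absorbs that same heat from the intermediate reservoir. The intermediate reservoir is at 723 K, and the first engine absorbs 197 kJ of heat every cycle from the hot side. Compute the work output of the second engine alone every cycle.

W₂ ≈ 100 kJ

T_C = 20 °C → 20 + 273.15 = 293.15 K.
Heat entering the second stage: Q_m = Q_H·(T_m/T_H) = 197 × 723.00/844.00 = 169 kJ.
Second-stage efficiency η₂ = 1 − T_C/T_m = 1 − 293.15/723.00 = 0.5945, so W₂ = η₂·Q_m = 100 kJ.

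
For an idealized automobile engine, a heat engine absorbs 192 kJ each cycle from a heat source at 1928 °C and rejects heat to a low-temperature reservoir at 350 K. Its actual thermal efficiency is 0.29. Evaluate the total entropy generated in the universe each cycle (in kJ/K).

ΔS_univ ≈ 0.302 kJ/K

T_H = 1928 °C → 1928 + 273.15 = 2201.15 K.
W = η·Q_H = 0.29 × 192 = 55.68 kJ, so Q_C = Q_H − W = 136.3 kJ.
The hot reservoir loses entropy Q_H/T_H = 192/2201.15 = 0.08723 kJ/K; the cold reservoir gains Q_C/T_C = 136.3/350.00 = 0.3895 kJ/K.
ΔS_univ = −Q_H/T_H + Q_C/T_C = 0.302 kJ/K (> 0, since η = 0.29 < η_Carnot = 0.841).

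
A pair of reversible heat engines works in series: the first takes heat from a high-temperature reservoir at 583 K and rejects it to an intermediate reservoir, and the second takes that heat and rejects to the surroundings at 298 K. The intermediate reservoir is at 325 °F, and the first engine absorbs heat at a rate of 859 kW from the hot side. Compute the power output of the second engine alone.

Ẇ₂ ≈ 203 kW

T_m = 325 °F → (325 − 32) × 5/9 = 162.78 °C = 435.93 K.
Heat entering the second stage: Q_m = Q_H·(T_m/T_H) = 859 × 435.93/583.00 = 642 kW.
Second-stage efficiency η₂ = 1 − T_C/T_m = 1 − 298.00/435.93 = 0.3164, so W₂ = η₂·Q_m = 203 kW.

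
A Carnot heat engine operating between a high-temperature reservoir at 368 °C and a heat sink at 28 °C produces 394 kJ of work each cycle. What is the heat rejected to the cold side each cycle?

Q_C ≈ 349 kJ

T_H = 368 °C → 368 + 273.15 = 641.15 K.
T_C = 28 °C → 28 + 273.15 = 301.15 K.
For a reversible engine, η = 1 − T_C/T_H = 1 − 301.15/641.15 = 0.5303.
Since Q_C/Q_H = T_C/T_H and Q_H = W/η, Q_C = W·T_C/(T_H − T_C) = 394 × 301.15/340.00 = 349 kJ.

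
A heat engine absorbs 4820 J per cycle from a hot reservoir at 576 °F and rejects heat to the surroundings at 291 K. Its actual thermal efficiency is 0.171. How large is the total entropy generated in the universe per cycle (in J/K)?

T_H = 576 °F → (576 − 32) × 5/9 = 302.22 °C = 575.37 K.
W = η·Q_H = 0.171 × 4820 = 824.2 J, so Q_C = Q_H − W = 3996 J.
Reservoir entropy changes: ΔS_H = −Q_H/T_H = −4820/575.37 = -8.377 J/K and ΔS_C = +Q_C/T_C = 3996/291.00 = 13.73 J/K.
ΔS_univ = −Q_H/T_H + Q_C/T_C = 5.35 J/K (> 0, since η = 0.171 < η_Carnot = 0.494).

ΔS_univ ≈ 5.35 J/K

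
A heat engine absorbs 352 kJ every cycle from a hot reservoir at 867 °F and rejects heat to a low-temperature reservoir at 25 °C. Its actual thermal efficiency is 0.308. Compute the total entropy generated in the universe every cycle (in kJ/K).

T_H = 867 °F → (867 − 32) × 5/9 = 463.89 °C = 737.04 K.
T_C = 25 °C → 25 + 273.15 = 298.15 K.
W = η·Q_H = 0.308 × 352 = 108.4 kJ, so Q_C = Q_H − W = 243.6 kJ.
The hot reservoir loses entropy Q_H/T_H = 352/737.04 = 0.4776 kJ/K; the cold reservoir gains Q_C/T_C = 243.6/298.15 = 0.8170 kJ/K.
ΔS_univ = −Q_H/T_H + Q_C/T_C = 0.339 kJ/K (> 0, since η = 0.308 < η_Carnot = 0.595).

ΔS_univ ≈ 0.339 kJ/K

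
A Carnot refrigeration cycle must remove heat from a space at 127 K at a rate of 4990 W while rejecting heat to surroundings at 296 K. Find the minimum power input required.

The reversible coefficient of performance is COP_R = T_C/(T_H − T_C) = 127.00/169.00 = 0.7515.
W = Q_C/COP_R = 4990/0.7515 = 6640 W.

Ẇ_in ≈ 6640 W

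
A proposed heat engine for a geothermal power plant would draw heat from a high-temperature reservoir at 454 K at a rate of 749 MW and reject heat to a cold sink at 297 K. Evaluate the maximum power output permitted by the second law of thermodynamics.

The second-law ceiling is the Carnot efficiency, η_max = 1 − T_C/T_H = 1 − 297.00/454.00 = 0.3458.
W_max = η_max · Q_H = 0.3458 × 749 = 259 MW.

Ẇ_max ≈ 259 MW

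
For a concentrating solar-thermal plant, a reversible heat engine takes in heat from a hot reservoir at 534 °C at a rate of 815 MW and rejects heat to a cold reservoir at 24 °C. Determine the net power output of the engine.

T_H = 534 °C → 534 + 273.15 = 807.15 K.
T_C = 24 °C → 24 + 273.15 = 297.15 K.
The Carnot efficiency is η = 1 − T_C/T_H = 1 − 297.15/807.15 = 0.6319.
W = η·Q_H = 0.6319 × 815 = 515 MW.

Ẇ ≈ 515 MW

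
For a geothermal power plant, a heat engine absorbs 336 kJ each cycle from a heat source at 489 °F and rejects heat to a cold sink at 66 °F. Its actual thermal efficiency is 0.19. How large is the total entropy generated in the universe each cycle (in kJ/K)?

T_H = 489 °F → (489 − 32) × 5/9 = 253.89 °C = 527.04 K.
T_C = 66 °F → (66 − 32) × 5/9 = 18.89 °C = 292.04 K.
W = η·Q_H = 0.19 × 336 = 63.84 kJ, so Q_C = Q_H − W = 272.2 kJ.
Entropy balance on the reservoirs: −Q_H/T_H = -0.6375 kJ/K, +Q_C/T_C = 0.9319 kJ/K.
ΔS_univ = −Q_H/T_H + Q_C/T_C = 0.294 kJ/K (> 0, since η = 0.19 < η_Carnot = 0.446).

ΔS_univ ≈ 0.294 kJ/K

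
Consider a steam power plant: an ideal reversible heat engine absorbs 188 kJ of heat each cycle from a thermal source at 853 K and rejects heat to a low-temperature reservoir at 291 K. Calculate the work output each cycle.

W ≈ 124 kJ

Carnot efficiency: η = 1 − T_C/T_H = 1 − 291.00/853.00 = 0.6589.
W = η·Q_H = 0.6589 × 188 = 124 kJ.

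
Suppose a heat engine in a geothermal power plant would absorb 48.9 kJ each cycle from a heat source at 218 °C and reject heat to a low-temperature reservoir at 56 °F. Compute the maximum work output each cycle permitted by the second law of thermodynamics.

T_H = 218 °C → 218 + 273.15 = 491.15 K.
T_C = 56 °F → (56 − 32) × 5/9 = 13.33 °C = 286.48 K.
The second-law ceiling is the Carnot efficiency, η_max = 1 − T_C/T_H = 1 − 286.48/491.15 = 0.4167.
W_max = η_max · Q_H = 0.4167 × 48.9 = 20.4 kJ.

W_max ≈ 20.4 kJ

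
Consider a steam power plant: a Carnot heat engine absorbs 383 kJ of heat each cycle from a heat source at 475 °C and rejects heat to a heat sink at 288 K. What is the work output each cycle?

W ≈ 236 kJ

T_H = 475 °C → 475 + 273.15 = 748.15 K.
For a reversible engine, η = 1 − T_C/T_H = 1 − 288.00/748.15 = 0.6151.
W = η·Q_H = 0.6151 × 383 = 236 kJ.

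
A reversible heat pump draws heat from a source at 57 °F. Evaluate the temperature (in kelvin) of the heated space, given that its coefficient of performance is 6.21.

T_H ≈ 342.1 K

T_C = 57 °F → (57 − 32) × 5/9 = 13.89 °C = 287.04 K.
COP_HP = T_H/(T_H − T_C) ⇒ T_H = T_C·COP_HP/(COP_HP − 1) = 287.04 × 6.21/(6.21 − 1) = 342.1 K.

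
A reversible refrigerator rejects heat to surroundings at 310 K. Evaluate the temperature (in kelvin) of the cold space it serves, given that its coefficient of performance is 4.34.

COP_R = T_C/(T_H − T_C) ⇒ T_C = T_H·COP_R/(1 + COP_R) = 310.00 × 4.34/(1 + 4.34) = 252 K.

T_C ≈ 252 K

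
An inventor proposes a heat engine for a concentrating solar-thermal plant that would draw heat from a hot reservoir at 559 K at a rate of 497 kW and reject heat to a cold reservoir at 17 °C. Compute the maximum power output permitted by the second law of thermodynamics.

T_C = 17 °C → 17 + 273.15 = 290.15 K.
By the Carnot theorem, η_max = 1 − T_C/T_H = 1 − 290.15/559.00 = 0.4809.
W_max = η_max · Q_H = 0.4809 × 497 = 239 kW.

Ẇ_max ≈ 239 kW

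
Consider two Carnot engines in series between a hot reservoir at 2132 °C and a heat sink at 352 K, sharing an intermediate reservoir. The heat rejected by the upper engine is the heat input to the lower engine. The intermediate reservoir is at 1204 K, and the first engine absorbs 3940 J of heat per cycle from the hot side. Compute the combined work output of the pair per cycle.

T_H = 2132 °C → 2132 + 273.15 = 2405.15 K.
Two reversible stages in series are equivalent to a single Carnot engine between T_H and T_C, so η_total = 1 − T_C/T_H = 1 − 352.00/2405.15 = 0.8536.
W_total = η_total · Q_H = 0.8536 × 3940 = 3360 J.

W_total ≈ 3360 J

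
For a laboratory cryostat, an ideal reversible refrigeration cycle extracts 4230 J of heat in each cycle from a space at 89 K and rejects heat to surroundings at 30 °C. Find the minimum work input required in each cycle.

W_in ≈ 10200 J

T_H = 30 °C → 30 + 273.15 = 303.15 K.
For a reversible refrigerator, COP_R = T_C/(T_H − T_C) = 89.00/214.15 = 0.4156.
W = Q_C/COP_R = 4230/0.4156 = 10200 J.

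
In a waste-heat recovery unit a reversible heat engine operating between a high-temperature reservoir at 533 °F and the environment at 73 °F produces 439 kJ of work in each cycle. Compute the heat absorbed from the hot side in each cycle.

T_H = 533 °F → (533 − 32) × 5/9 = 278.33 °C = 551.48 K.
T_C = 73 °F → (73 − 32) × 5/9 = 22.78 °C = 295.93 K.
Carnot efficiency: η = 1 − T_C/T_H = 1 − 295.93/551.48 = 0.4634.
Q_H = W/η = 439/0.4634 = 947 kJ.

Q_H ≈ 947 kJ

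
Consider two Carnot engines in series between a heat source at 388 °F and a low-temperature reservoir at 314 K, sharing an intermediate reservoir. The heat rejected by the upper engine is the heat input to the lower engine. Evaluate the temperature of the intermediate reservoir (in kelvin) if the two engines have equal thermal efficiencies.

T_m ≈ 385 K

T_H = 388 °F → (388 − 32) × 5/9 = 197.78 °C = 470.93 K.
Equal efficiencies require 1 − T_m/T_H = 1 − T_C/T_m, i.e. T_m/T_H = T_C/T_m, so T_m = √(T_H·T_C) = √(470.93 × 314.00) = 385 K.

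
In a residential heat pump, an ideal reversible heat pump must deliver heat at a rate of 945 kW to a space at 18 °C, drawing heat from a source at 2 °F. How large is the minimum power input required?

Ẇ_in ≈ 113 kW

T_H = 18 °C → 18 + 273.15 = 291.15 K.
T_C = 2 °F → (2 − 32) × 5/9 = -16.67 °C = 256.48 K.
For a reversible heat pump, COP_HP = T_H/(T_H − T_C) = 291.15/34.67 = 8.3986.
W = Q_H/COP_HP = 945/8.3986 = 113 kW.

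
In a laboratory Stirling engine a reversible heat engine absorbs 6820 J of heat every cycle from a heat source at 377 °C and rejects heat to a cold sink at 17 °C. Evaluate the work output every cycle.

W ≈ 3776 J

T_H = 377 °C → 377 + 273.15 = 650.15 K.
T_C = 17 °C → 17 + 273.15 = 290.15 K.
η_rev = 1 − T_C/T_H = 1 − 290.15/650.15 = 0.5537.
W = η·Q_H = 0.5537 × 6820 = 3776 J.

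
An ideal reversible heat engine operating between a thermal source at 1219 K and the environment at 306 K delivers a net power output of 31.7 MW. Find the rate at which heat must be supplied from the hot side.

Q̇_H ≈ 42.32 MW

For a reversible engine, η = 1 − T_C/T_H = 1 − 306.00/1219.00 = 0.7490.
Q_H = W/η = 31.7/0.7490 = 42.32 MW.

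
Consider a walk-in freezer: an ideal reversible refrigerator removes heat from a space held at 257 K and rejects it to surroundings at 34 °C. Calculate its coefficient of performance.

T_H = 34 °C → 34 + 273.15 = 307.15 K.
The reversible coefficient of performance is COP_R = T_C/(T_H − T_C) = 257.00/(307.15 − 257.00) = 5.12.

COP_R ≈ 5.12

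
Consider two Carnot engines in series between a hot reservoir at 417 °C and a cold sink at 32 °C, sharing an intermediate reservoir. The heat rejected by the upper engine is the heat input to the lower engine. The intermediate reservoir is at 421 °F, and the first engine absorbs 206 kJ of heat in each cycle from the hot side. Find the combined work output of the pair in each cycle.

T_H = 417 °C → 417 + 273.15 = 690.15 K.
T_C = 32 °C → 32 + 273.15 = 305.15 K.
Two reversible stages in series are equivalent to a single Carnot engine between T_H and T_C, so η_total = 1 − T_C/T_H = 1 − 305.15/690.15 = 0.5578.
W_total = η_total · Q_H = 0.5578 × 206 = 115 kJ.

W_total ≈ 115 kJ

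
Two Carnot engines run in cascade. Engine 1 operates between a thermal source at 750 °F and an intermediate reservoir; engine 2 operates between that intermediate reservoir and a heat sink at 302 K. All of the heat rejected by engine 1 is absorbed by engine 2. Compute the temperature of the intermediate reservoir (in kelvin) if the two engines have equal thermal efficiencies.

T_m ≈ 451 K

T_H = 750 °F → (750 − 32) × 5/9 = 398.89 °C = 672.04 K.
Equal efficiencies require 1 − T_m/T_H = 1 − T_C/T_m, i.e. T_m/T_H = T_C/T_m, so T_m = √(T_H·T_C) = √(672.04 × 302.00) = 451 K.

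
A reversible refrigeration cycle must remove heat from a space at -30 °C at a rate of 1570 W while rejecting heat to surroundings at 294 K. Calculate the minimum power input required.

T_C = -30 °C → -30 + 273.15 = 243.15 K.
The reversible coefficient of performance is COP_R = T_C/(T_H − T_C) = 243.15/50.85 = 4.7817.
W = Q_C/COP_R = 1570/4.7817 = 328.3 W.

Ẇ_in ≈ 328.3 W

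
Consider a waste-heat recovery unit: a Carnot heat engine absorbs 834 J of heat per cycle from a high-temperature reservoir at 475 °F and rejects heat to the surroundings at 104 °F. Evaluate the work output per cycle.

W ≈ 331.0 J

T_H = 475 °F → (475 − 32) × 5/9 = 246.11 °C = 519.26 K.
T_C = 104 °F → (104 − 32) × 5/9 = 40.00 °C = 313.15 K.
Carnot efficiency: η = 1 − T_C/T_H = 1 − 313.15/519.26 = 0.3969.
W = η·Q_H = 0.3969 × 834 = 331.0 J.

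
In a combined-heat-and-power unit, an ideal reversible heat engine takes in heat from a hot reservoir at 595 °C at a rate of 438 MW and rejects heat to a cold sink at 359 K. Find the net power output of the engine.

Ẇ ≈ 257 MW

T_H = 595 °C → 595 + 273.15 = 868.15 K.
η_rev = 1 − T_C/T_H = 1 − 359.00/868.15 = 0.5865.
W = η·Q_H = 0.5865 × 438 = 257 MW.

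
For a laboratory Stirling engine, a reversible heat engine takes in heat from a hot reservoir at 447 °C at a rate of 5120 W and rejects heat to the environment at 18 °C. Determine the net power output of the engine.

T_H = 447 °C → 447 + 273.15 = 720.15 K.
T_C = 18 °C → 18 + 273.15 = 291.15 K.
η_rev = 1 − T_C/T_H = 1 − 291.15/720.15 = 0.5957.
W = η·Q_H = 0.5957 × 5120 = 3050 W.

Ẇ ≈ 3050 W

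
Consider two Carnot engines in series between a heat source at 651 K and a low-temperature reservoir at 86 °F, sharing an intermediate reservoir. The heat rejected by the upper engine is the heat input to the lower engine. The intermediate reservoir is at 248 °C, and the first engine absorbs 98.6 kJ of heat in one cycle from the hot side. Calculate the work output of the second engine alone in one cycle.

W₂ ≈ 33.0 kJ

T_C = 86 °F → (86 − 32) × 5/9 = 30.00 °C = 303.15 K.
T_m = 248 °C → 248 + 273.15 = 521.15 K.
Heat entering the second stage: Q_m = Q_H·(T_m/T_H) = 98.6 × 521.15/651.00 = 78.9 kJ.
Second-stage efficiency η₂ = 1 − T_C/T_m = 1 − 303.15/521.15 = 0.4183, so W₂ = η₂·Q_m = 33.0 kJ.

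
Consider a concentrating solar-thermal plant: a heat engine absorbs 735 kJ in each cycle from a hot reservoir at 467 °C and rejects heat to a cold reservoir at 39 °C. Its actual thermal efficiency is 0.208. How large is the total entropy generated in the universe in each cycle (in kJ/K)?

T_H = 467 °C → 467 + 273.15 = 740.15 K.
T_C = 39 °C → 39 + 273.15 = 312.15 K.
W = η·Q_H = 0.208 × 735 = 152.9 kJ, so Q_C = Q_H − W = 582.1 kJ.
Entropy balance on the reservoirs: −Q_H/T_H = -0.9930 kJ/K, +Q_C/T_C = 1.865 kJ/K.
ΔS_univ = −Q_H/T_H + Q_C/T_C = 0.872 kJ/K (> 0, since η = 0.208 < η_Carnot = 0.578).

ΔS_univ ≈ 0.872 kJ/K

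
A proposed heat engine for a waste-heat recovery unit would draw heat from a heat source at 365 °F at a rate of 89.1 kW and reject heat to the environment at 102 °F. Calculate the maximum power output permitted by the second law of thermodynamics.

T_H = 365 °F → (365 − 32) × 5/9 = 185.00 °C = 458.15 K.
T_C = 102 °F → (102 − 32) × 5/9 = 38.89 °C = 312.04 K.
The upper bound on efficiency is η_max = 1 − T_C/T_H = 1 − 312.04/458.15 = 0.3189.
W_max = η_max · Q_H = 0.3189 × 89.1 = 28.4 kW.

Ẇ_max ≈ 28.4 kW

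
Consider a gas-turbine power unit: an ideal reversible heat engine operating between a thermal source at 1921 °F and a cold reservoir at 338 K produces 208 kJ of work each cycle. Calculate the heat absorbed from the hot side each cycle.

Q_H ≈ 279 kJ

T_H = 1921 °F → (1921 − 32) × 5/9 = 1049.44 °C = 1322.59 K.
Since the cycle is reversible, η = 1 − T_C/T_H = 1 − 338.00/1322.59 = 0.7444.
Q_H = W/η = 208/0.7444 = 279 kJ.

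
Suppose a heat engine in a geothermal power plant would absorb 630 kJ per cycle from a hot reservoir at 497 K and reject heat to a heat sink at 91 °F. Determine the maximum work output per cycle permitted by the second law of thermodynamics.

T_C = 91 °F → (91 − 32) × 5/9 = 32.78 °C = 305.93 K.
The upper bound on efficiency is η_max = 1 − T_C/T_H = 1 − 305.93/497.00 = 0.3845.
W_max = η_max · Q_H = 0.3845 × 630 = 242 kJ.

W_max ≈ 242 kJ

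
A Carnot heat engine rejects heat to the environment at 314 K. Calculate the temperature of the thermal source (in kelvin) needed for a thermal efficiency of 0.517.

From η = 1 − T_C/T_H, solving for T_H gives T_H = T_C/(1 − η) = 314.00/(1 − 0.517) = 650 K.

T_H ≈ 650 K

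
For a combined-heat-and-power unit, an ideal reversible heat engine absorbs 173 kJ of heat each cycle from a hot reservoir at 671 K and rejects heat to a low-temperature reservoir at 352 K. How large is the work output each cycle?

W ≈ 82.25 kJ

Carnot efficiency: η = 1 − T_C/T_H = 1 − 352.00/671.00 = 0.4754.
W = η·Q_H = 0.4754 × 173 = 82.25 kJ.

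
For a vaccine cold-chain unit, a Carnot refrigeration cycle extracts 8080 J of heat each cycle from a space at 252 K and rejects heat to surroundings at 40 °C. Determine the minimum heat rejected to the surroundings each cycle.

Q_H ≈ 10040 J

T_H = 40 °C → 40 + 273.15 = 313.15 K.
For a reversible cycle Q_H/Q_C = T_H/T_C, so Q_H = Q_C·T_H/T_C = 8080 × 313.15/252.00 = 10040 J.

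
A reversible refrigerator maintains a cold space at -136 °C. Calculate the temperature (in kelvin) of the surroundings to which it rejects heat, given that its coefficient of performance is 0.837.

T_H ≈ 301 K

T_C = -136 °C → -136 + 273.15 = 137.15 K.
COP_R = T_C/(T_H − T_C) ⇒ T_H = T_C·(1 + 1/COP_R) = 137.15 × (1 + 1/0.837) = 301 K.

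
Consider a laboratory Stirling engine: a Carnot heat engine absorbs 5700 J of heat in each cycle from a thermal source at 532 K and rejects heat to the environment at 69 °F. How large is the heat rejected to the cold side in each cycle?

T_C = 69 °F → (69 − 32) × 5/9 = 20.56 °C = 293.71 K.
For a reversible engine, η = 1 − T_C/T_H = 1 − 293.71/532.00 = 0.4479.
For a reversible cycle Q_C/Q_H = T_C/T_H, so Q_C = 5700 × 293.71/532.00 = 3147 J.

Q_C ≈ 3147 J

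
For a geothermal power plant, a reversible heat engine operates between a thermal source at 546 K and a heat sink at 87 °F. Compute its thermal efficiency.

T_C = 87 °F → (87 − 32) × 5/9 = 30.56 °C = 303.71 K.
η_rev = 1 − T_C/T_H = 1 − 303.71/546.00 = 0.444.

η ≈ 0.444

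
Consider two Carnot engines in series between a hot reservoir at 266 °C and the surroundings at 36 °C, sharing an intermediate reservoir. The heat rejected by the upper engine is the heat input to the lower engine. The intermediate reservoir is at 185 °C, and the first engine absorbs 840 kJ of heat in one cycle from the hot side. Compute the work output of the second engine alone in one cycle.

W₂ ≈ 232.1 kJ

T_H = 266 °C → 266 + 273.15 = 539.15 K.
T_C = 36 °C → 36 + 273.15 = 309.15 K.
T_m = 185 °C → 185 + 273.15 = 458.15 K.
Heat entering the second stage: Q_m = Q_H·(T_m/T_H) = 840 × 458.15/539.15 = 713.8 kJ.
Second-stage efficiency η₂ = 1 − T_C/T_m = 1 − 309.15/458.15 = 0.3252, so W₂ = η₂·Q_m = 232.1 kJ.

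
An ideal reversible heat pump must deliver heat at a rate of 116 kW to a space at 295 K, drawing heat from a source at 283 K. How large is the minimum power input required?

Ẇ_in ≈ 4.72 kW

The Carnot heat-pump COP is COP_HP = T_H/(T_H − T_C) = 295.00/12.00 = 24.5833.
W = Q_H/COP_HP = 116/24.5833 = 4.72 kW.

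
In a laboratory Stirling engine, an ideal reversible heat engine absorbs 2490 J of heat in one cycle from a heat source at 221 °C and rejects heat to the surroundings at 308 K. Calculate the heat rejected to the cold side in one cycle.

T_H = 221 °C → 221 + 273.15 = 494.15 K.
η_rev = 1 − T_C/T_H = 1 − 308.00/494.15 = 0.3767.
For a reversible cycle Q_C/Q_H = T_C/T_H, so Q_C = 2490 × 308.00/494.15 = 1550 J.

Q_C ≈ 1550 J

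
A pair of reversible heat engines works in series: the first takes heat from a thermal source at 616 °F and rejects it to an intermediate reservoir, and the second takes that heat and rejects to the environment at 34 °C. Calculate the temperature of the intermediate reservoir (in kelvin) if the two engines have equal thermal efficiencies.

T_H = 616 °F → (616 − 32) × 5/9 = 324.44 °C = 597.59 K.
T_C = 34 °C → 34 + 273.15 = 307.15 K.
Equal efficiencies require 1 − T_m/T_H = 1 − T_C/T_m, i.e. T_m/T_H = T_C/T_m, so T_m = √(T_H·T_C) = √(597.59 × 307.15) = 428 K.

T_m ≈ 428 K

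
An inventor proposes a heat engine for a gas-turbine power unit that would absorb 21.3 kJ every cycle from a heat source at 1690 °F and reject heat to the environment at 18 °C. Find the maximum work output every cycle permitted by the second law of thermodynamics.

T_H = 1690 °F → (1690 − 32) × 5/9 = 921.11 °C = 1194.26 K.
T_C = 18 °C → 18 + 273.15 = 291.15 K.
The upper bound on efficiency is η_max = 1 − T_C/T_H = 1 − 291.15/1194.26 = 0.7562.
W_max = η_max · Q_H = 0.7562 × 21.3 = 16.1 kJ.

W_max ≈ 16.1 kJ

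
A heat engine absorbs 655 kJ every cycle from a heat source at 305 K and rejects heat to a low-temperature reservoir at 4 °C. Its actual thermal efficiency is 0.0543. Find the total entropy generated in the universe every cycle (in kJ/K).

T_C = 4 °C → 4 + 273.15 = 277.15 K.
W = η·Q_H = 0.0543 × 655 = 35.57 kJ, so Q_C = Q_H − W = 619.4 kJ.
The hot reservoir loses entropy Q_H/T_H = 655/305.00 = 2.148 kJ/K; the cold reservoir gains Q_C/T_C = 619.4/277.15 = 2.235 kJ/K.
ΔS_univ = −Q_H/T_H + Q_C/T_C = 0.0875 kJ/K (> 0, since η = 0.0543 < η_Carnot = 0.091).

ΔS_univ ≈ 0.0875 kJ/K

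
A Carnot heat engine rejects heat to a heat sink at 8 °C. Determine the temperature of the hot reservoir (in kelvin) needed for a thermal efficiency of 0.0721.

T_C = 8 °C → 8 + 273.15 = 281.15 K.
From η = 1 − T_C/T_H, solving for T_H gives T_H = T_C/(1 − η) = 281.15/(1 − 0.0721) = 303 K.

T_H ≈ 303 K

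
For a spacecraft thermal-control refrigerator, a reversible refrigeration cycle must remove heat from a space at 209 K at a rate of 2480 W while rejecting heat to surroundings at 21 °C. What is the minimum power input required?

Ẇ_in ≈ 1010 W

T_H = 21 °C → 21 + 273.15 = 294.15 K.
The reversible coefficient of performance is COP_R = T_C/(T_H − T_C) = 209.00/85.15 = 2.4545.
W = Q_C/COP_R = 2480/2.4545 = 1010 W.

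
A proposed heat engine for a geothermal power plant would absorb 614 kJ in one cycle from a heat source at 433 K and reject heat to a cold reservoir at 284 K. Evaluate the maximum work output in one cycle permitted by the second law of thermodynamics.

W_max ≈ 211 kJ

By the Carnot theorem, η_max = 1 − T_C/T_H = 1 − 284.00/433.00 = 0.3441.
W_max = η_max · Q_H = 0.3441 × 614 = 211 kJ.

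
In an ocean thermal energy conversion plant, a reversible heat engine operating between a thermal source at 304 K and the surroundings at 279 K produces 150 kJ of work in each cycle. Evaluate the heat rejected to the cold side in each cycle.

For a reversible engine, η = 1 − T_C/T_H = 1 − 279.00/304.00 = 0.0822.
Since Q_C/Q_H = T_C/T_H and Q_H = W/η, Q_C = W·T_C/(T_H − T_C) = 150 × 279.00/25.00 = 1674 kJ.

Q_C ≈ 1674 kJ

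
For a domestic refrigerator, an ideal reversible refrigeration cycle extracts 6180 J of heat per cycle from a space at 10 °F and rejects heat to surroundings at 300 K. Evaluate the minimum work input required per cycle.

T_C = 10 °F → (10 − 32) × 5/9 = -12.22 °C = 260.93 K.
COP_R = T_C/(T_H − T_C) = 260.93/39.07 = 6.6781.
W = Q_C/COP_R = 6180/6.6781 = 925 J.

W_in ≈ 925 J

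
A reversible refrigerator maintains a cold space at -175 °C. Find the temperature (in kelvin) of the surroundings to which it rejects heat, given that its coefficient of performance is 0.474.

T_C = -175 °C → -175 + 273.15 = 98.15 K.
COP_R = T_C/(T_H − T_C) ⇒ T_H = T_C·(1 + 1/COP_R) = 98.15 × (1 + 1/0.474) = 305 K.

T_H ≈ 305 K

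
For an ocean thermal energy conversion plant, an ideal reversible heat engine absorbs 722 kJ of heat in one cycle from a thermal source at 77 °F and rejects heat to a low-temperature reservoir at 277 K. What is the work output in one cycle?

W ≈ 51.22 kJ

T_H = 77 °F → (77 − 32) × 5/9 = 25.00 °C = 298.15 K.
η_rev = 1 − T_C/T_H = 1 − 277.00/298.15 = 0.0709.
W = η·Q_H = 0.0709 × 722 = 51.22 kJ.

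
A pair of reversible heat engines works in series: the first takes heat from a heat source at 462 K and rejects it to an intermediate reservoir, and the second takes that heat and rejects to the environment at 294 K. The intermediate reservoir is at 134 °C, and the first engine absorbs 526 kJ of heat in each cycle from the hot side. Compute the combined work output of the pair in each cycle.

W_total ≈ 191.3 kJ

Two reversible stages in series are equivalent to a single Carnot engine between T_H and T_C, so η_total = 1 − T_C/T_H = 1 − 294.00/462.00 = 0.3636.
W_total = η_total · Q_H = 0.3636 × 526 = 191.3 kJ.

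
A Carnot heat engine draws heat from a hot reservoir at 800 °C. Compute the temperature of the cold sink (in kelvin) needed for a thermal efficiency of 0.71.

T_C ≈ 311 K

T_H = 800 °C → 800 + 273.15 = 1073.15 K.
From η = 1 − T_C/T_H, T_C = T_H·(1 − η) = 1073.15 × (1 − 0.71) = 311 K.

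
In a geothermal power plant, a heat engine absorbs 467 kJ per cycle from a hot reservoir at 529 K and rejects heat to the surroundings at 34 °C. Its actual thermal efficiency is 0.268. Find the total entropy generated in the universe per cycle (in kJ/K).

ΔS_univ ≈ 0.2302 kJ/K

T_C = 34 °C → 34 + 273.15 = 307.15 K.
W = η·Q_H = 0.268 × 467 = 125.2 kJ, so Q_C = Q_H − W = 341.8 kJ.
The hot reservoir loses entropy Q_H/T_H = 467/529.00 = 0.8828 kJ/K; the cold reservoir gains Q_C/T_C = 341.8/307.15 = 1.113 kJ/K.
ΔS_univ = −Q_H/T_H + Q_C/T_C = 0.2302 kJ/K (> 0, since η = 0.268 < η_Carnot = 0.419).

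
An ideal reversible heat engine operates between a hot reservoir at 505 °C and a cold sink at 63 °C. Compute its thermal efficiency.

η ≈ 0.5680

T_H = 505 °C → 505 + 273.15 = 778.15 K.
T_C = 63 °C → 63 + 273.15 = 336.15 K.
The Carnot efficiency is η = 1 − T_C/T_H = 1 − 336.15/778.15 = 0.5680.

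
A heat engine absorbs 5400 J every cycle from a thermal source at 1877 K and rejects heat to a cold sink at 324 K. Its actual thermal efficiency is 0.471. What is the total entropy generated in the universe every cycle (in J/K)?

ΔS_univ ≈ 5.94 J/K

W = η·Q_H = 0.471 × 5400 = 2543 J, so Q_C = Q_H − W = 2857 J.
The hot reservoir loses entropy Q_H/T_H = 5400/1877.00 = 2.877 J/K; the cold reservoir gains Q_C/T_C = 2857/324.00 = 8.817 J/K.
ΔS_univ = −Q_H/T_H + Q_C/T_C = 5.94 J/K (> 0, since η = 0.471 < η_Carnot = 0.827).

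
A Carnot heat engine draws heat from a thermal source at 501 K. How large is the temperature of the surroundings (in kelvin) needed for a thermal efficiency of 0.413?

From η = 1 − T_C/T_H, T_C = T_H·(1 − η) = 501.00 × (1 − 0.413) = 294.1 K.

T_C ≈ 294.1 K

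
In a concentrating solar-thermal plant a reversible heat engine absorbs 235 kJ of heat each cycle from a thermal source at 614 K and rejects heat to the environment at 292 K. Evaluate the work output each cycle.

W ≈ 123.2 kJ

Carnot efficiency: η = 1 − T_C/T_H = 1 − 292.00/614.00 = 0.5244.
W = η·Q_H = 0.5244 × 235 = 123.2 kJ.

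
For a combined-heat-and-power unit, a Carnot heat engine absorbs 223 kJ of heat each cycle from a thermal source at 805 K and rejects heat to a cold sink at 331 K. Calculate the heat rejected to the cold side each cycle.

Q_C ≈ 91.7 kJ

For a reversible engine, η = 1 − T_C/T_H = 1 − 331.00/805.00 = 0.5888.
For a reversible cycle Q_C/Q_H = T_C/T_H, so Q_C = 223 × 331.00/805.00 = 91.7 kJ.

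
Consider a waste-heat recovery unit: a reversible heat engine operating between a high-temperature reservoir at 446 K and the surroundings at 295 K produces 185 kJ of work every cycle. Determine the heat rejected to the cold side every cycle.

Since the cycle is reversible, η = 1 − T_C/T_H = 1 − 295.00/446.00 = 0.3386.
Since Q_C/Q_H = T_C/T_H and Q_H = W/η, Q_C = W·T_C/(T_H − T_C) = 185 × 295.00/151.00 = 361 kJ.

Q_C ≈ 361 kJ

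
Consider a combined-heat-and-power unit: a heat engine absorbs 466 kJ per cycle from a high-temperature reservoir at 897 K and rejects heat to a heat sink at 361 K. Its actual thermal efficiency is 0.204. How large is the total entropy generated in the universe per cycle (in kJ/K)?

ΔS_univ ≈ 0.508 kJ/K

W = η·Q_H = 0.204 × 466 = 95.06 kJ, so Q_C = Q_H − W = 370.9 kJ.
Entropy balance on the reservoirs: −Q_H/T_H = -0.5195 kJ/K, +Q_C/T_C = 1.028 kJ/K.
ΔS_univ = −Q_H/T_H + Q_C/T_C = 0.508 kJ/K (> 0, since η = 0.204 < η_Carnot = 0.598).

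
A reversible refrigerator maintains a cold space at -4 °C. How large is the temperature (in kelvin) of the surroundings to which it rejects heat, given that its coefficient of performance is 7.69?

T_H ≈ 304 K

T_C = -4 °C → -4 + 273.15 = 269.15 K.
COP_R = T_C/(T_H − T_C) ⇒ T_H = T_C·(1 + 1/COP_R) = 269.15 × (1 + 1/7.69) = 304 K.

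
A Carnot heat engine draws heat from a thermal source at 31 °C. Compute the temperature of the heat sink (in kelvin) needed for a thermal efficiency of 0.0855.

T_H = 31 °C → 31 + 273.15 = 304.15 K.
From η = 1 − T_C/T_H, T_C = T_H·(1 − η) = 304.15 × (1 − 0.0855) = 278 K.

T_C ≈ 278 K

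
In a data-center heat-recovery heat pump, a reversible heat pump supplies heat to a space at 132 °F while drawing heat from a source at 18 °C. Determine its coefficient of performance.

COP_HP ≈ 8.75

T_H = 132 °F → (132 − 32) × 5/9 = 55.56 °C = 328.71 K.
T_C = 18 °C → 18 + 273.15 = 291.15 K.
Reversible heating COP: COP_HP = T_H/(T_H − T_C) = 328.71/(328.71 − 291.15) = 8.75.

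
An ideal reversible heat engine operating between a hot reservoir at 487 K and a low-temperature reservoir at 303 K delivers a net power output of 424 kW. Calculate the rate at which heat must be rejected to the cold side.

The Carnot efficiency is η = 1 − T_C/T_H = 1 − 303.00/487.00 = 0.3778.
Since Q_C/Q_H = T_C/T_H and Q_H = W/η, Q_C = W·T_C/(T_H − T_C) = 424 × 303.00/184.00 = 698.2 kW.

Q̇_C ≈ 698.2 kW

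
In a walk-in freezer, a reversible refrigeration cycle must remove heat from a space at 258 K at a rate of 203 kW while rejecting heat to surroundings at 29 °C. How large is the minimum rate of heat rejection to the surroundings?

Q̇_H ≈ 238 kW

T_H = 29 °C → 29 + 273.15 = 302.15 K.
For a reversible cycle Q_H/Q_C = T_H/T_C, so Q_H = Q_C·T_H/T_C = 203 × 302.15/258.00 = 238 kW.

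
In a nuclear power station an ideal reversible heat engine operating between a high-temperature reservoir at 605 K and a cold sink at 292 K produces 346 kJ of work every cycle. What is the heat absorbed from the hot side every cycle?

Carnot efficiency: η = 1 − T_C/T_H = 1 − 292.00/605.00 = 0.5174.
Q_H = W/η = 346/0.5174 = 669 kJ.

Q_H ≈ 669 kJ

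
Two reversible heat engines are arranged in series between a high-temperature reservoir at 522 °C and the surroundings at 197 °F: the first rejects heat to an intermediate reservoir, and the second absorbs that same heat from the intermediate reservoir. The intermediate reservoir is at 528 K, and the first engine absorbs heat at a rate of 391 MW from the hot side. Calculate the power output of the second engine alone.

T_H = 522 °C → 522 + 273.15 = 795.15 K.
T_C = 197 °F → (197 − 32) × 5/9 = 91.67 °C = 364.82 K.
Heat entering the second stage: Q_m = Q_H·(T_m/T_H) = 391 × 528.00/795.15 = 260 MW.
Second-stage efficiency η₂ = 1 − T_C/T_m = 1 − 364.82/528.00 = 0.3091, so W₂ = η₂·Q_m = 80.2 MW.

Ẇ₂ ≈ 80.2 MW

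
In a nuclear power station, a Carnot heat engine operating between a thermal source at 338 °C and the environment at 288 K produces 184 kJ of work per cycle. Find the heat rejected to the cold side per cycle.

T_H = 338 °C → 338 + 273.15 = 611.15 K.
For a reversible engine, η = 1 − T_C/T_H = 1 − 288.00/611.15 = 0.5288.
Since Q_C/Q_H = T_C/T_H and Q_H = W/η, Q_C = W·T_C/(T_H − T_C) = 184 × 288.00/323.15 = 164 kJ.

Q_C ≈ 164 kJ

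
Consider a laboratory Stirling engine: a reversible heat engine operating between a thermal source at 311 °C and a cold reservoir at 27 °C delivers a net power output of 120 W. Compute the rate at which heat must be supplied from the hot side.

T_H = 311 °C → 311 + 273.15 = 584.15 K.
T_C = 27 °C → 27 + 273.15 = 300.15 K.
η_rev = 1 − T_C/T_H = 1 − 300.15/584.15 = 0.4862.
Q_H = W/η = 120/0.4862 = 247 W.

Q̇_H ≈ 247 W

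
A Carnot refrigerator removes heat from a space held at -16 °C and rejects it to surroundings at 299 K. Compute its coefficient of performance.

COP_R ≈ 6.14

T_C = -16 °C → -16 + 273.15 = 257.15 K.
For a reversible refrigerator, COP_R = T_C/(T_H − T_C) = 257.15/(299.00 − 257.15) = 6.14.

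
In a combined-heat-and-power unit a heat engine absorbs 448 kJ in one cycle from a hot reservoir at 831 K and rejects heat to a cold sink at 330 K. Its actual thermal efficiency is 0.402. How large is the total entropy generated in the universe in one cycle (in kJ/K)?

ΔS_univ ≈ 0.273 kJ/K

W = η·Q_H = 0.402 × 448 = 180.1 kJ, so Q_C = Q_H − W = 267.9 kJ.
Entropy balance on the reservoirs: −Q_H/T_H = -0.5391 kJ/K, +Q_C/T_C = 0.8118 kJ/K.
ΔS_univ = −Q_H/T_H + Q_C/T_C = 0.273 kJ/K (> 0, since η = 0.402 < η_Carnot = 0.603).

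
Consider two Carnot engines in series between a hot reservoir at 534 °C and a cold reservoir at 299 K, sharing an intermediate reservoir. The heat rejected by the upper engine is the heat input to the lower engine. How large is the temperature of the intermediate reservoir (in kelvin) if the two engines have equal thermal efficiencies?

T_m ≈ 491.3 K

T_H = 534 °C → 534 + 273.15 = 807.15 K.
Equal efficiencies require 1 − T_m/T_H = 1 − T_C/T_m, i.e. T_m/T_H = T_C/T_m, so T_m = √(T_H·T_C) = √(807.15 × 299.00) = 491.3 K.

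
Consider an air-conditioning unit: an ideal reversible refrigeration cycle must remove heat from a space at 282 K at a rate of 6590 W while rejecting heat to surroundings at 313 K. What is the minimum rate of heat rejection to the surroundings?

For a reversible cycle Q_H/Q_C = T_H/T_C, so Q_H = Q_C·T_H/T_C = 6590 × 313.00/282.00 = 7314 W.

Q̇_H ≈ 7314 W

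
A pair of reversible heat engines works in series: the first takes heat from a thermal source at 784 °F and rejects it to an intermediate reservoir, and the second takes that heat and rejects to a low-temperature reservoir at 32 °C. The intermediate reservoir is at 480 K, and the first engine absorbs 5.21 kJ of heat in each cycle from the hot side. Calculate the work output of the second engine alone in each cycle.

T_H = 784 °F → (784 − 32) × 5/9 = 417.78 °C = 690.93 K.
T_C = 32 °C → 32 + 273.15 = 305.15 K.
Heat entering the second stage: Q_m = Q_H·(T_m/T_H) = 5.21 × 480.00/690.93 = 3.619 kJ.
Second-stage efficiency η₂ = 1 − T_C/T_m = 1 − 305.15/480.00 = 0.3643, so W₂ = η₂·Q_m = 1.318 kJ.

W₂ ≈ 1.318 kJ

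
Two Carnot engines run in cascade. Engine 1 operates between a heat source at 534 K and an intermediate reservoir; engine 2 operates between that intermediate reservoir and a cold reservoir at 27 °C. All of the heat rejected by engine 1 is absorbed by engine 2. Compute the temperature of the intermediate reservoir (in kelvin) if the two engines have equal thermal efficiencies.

T_C = 27 °C → 27 + 273.15 = 300.15 K.
Equal efficiencies require 1 − T_m/T_H = 1 − T_C/T_m, i.e. T_m/T_H = T_C/T_m, so T_m = √(T_H·T_C) = √(534.00 × 300.15) = 400 K.

T_m ≈ 400 K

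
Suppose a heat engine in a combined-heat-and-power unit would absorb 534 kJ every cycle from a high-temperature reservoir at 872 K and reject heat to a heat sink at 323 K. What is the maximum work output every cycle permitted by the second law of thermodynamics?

The second-law ceiling is the Carnot efficiency, η_max = 1 − T_C/T_H = 1 − 323.00/872.00 = 0.6296.
W_max = η_max · Q_H = 0.6296 × 534 = 336 kJ.

W_max ≈ 336 kJ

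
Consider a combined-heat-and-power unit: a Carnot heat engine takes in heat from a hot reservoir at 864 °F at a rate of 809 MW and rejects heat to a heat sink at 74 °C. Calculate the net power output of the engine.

Ẇ ≈ 427 MW

T_H = 864 °F → (864 − 32) × 5/9 = 462.22 °C = 735.37 K.
T_C = 74 °C → 74 + 273.15 = 347.15 K.
Since the cycle is reversible, η = 1 − T_C/T_H = 1 − 347.15/735.37 = 0.5279.
W = η·Q_H = 0.5279 × 809 = 427 MW.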